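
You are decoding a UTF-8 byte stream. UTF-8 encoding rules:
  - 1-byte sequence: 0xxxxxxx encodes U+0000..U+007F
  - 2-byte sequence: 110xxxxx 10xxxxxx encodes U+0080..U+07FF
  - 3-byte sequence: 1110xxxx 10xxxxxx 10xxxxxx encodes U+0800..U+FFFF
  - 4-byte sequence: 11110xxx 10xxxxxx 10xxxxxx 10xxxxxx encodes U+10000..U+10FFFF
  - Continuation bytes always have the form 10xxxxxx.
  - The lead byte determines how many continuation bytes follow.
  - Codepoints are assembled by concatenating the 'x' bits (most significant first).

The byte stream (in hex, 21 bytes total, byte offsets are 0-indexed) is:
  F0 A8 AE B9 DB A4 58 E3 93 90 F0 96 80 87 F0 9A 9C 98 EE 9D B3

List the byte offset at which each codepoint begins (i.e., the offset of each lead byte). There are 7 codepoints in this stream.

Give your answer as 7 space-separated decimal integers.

Byte[0]=F0: 4-byte lead, need 3 cont bytes. acc=0x0
Byte[1]=A8: continuation. acc=(acc<<6)|0x28=0x28
Byte[2]=AE: continuation. acc=(acc<<6)|0x2E=0xA2E
Byte[3]=B9: continuation. acc=(acc<<6)|0x39=0x28BB9
Completed: cp=U+28BB9 (starts at byte 0)
Byte[4]=DB: 2-byte lead, need 1 cont bytes. acc=0x1B
Byte[5]=A4: continuation. acc=(acc<<6)|0x24=0x6E4
Completed: cp=U+06E4 (starts at byte 4)
Byte[6]=58: 1-byte ASCII. cp=U+0058
Byte[7]=E3: 3-byte lead, need 2 cont bytes. acc=0x3
Byte[8]=93: continuation. acc=(acc<<6)|0x13=0xD3
Byte[9]=90: continuation. acc=(acc<<6)|0x10=0x34D0
Completed: cp=U+34D0 (starts at byte 7)
Byte[10]=F0: 4-byte lead, need 3 cont bytes. acc=0x0
Byte[11]=96: continuation. acc=(acc<<6)|0x16=0x16
Byte[12]=80: continuation. acc=(acc<<6)|0x00=0x580
Byte[13]=87: continuation. acc=(acc<<6)|0x07=0x16007
Completed: cp=U+16007 (starts at byte 10)
Byte[14]=F0: 4-byte lead, need 3 cont bytes. acc=0x0
Byte[15]=9A: continuation. acc=(acc<<6)|0x1A=0x1A
Byte[16]=9C: continuation. acc=(acc<<6)|0x1C=0x69C
Byte[17]=98: continuation. acc=(acc<<6)|0x18=0x1A718
Completed: cp=U+1A718 (starts at byte 14)
Byte[18]=EE: 3-byte lead, need 2 cont bytes. acc=0xE
Byte[19]=9D: continuation. acc=(acc<<6)|0x1D=0x39D
Byte[20]=B3: continuation. acc=(acc<<6)|0x33=0xE773
Completed: cp=U+E773 (starts at byte 18)

Answer: 0 4 6 7 10 14 18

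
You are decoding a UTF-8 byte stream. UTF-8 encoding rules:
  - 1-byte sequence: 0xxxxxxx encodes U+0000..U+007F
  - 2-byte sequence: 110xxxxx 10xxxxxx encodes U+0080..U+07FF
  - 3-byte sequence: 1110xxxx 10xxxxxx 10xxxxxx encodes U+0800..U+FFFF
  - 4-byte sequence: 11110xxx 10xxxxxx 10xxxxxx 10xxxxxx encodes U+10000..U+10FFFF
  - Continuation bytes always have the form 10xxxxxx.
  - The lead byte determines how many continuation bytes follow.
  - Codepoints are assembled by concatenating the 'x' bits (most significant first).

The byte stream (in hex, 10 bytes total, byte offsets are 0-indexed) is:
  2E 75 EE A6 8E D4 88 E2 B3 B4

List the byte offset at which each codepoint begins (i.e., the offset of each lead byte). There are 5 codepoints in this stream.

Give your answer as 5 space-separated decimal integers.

Answer: 0 1 2 5 7

Derivation:
Byte[0]=2E: 1-byte ASCII. cp=U+002E
Byte[1]=75: 1-byte ASCII. cp=U+0075
Byte[2]=EE: 3-byte lead, need 2 cont bytes. acc=0xE
Byte[3]=A6: continuation. acc=(acc<<6)|0x26=0x3A6
Byte[4]=8E: continuation. acc=(acc<<6)|0x0E=0xE98E
Completed: cp=U+E98E (starts at byte 2)
Byte[5]=D4: 2-byte lead, need 1 cont bytes. acc=0x14
Byte[6]=88: continuation. acc=(acc<<6)|0x08=0x508
Completed: cp=U+0508 (starts at byte 5)
Byte[7]=E2: 3-byte lead, need 2 cont bytes. acc=0x2
Byte[8]=B3: continuation. acc=(acc<<6)|0x33=0xB3
Byte[9]=B4: continuation. acc=(acc<<6)|0x34=0x2CF4
Completed: cp=U+2CF4 (starts at byte 7)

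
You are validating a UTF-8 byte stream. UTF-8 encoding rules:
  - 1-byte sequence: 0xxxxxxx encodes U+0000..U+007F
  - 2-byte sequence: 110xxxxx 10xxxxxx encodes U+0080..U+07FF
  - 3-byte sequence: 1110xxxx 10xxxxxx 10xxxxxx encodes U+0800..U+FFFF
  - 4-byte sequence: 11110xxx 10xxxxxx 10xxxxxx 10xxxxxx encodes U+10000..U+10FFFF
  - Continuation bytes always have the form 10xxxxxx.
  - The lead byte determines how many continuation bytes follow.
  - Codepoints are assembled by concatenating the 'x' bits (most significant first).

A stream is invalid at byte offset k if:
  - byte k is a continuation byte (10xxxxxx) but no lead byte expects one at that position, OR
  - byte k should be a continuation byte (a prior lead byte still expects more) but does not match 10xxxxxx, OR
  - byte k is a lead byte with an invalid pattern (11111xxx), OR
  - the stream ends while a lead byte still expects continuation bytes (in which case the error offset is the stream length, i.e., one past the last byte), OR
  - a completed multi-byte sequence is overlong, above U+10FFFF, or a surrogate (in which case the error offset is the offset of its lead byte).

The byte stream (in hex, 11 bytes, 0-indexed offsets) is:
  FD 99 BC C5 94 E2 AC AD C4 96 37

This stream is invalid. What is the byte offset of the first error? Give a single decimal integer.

Byte[0]=FD: INVALID lead byte (not 0xxx/110x/1110/11110)

Answer: 0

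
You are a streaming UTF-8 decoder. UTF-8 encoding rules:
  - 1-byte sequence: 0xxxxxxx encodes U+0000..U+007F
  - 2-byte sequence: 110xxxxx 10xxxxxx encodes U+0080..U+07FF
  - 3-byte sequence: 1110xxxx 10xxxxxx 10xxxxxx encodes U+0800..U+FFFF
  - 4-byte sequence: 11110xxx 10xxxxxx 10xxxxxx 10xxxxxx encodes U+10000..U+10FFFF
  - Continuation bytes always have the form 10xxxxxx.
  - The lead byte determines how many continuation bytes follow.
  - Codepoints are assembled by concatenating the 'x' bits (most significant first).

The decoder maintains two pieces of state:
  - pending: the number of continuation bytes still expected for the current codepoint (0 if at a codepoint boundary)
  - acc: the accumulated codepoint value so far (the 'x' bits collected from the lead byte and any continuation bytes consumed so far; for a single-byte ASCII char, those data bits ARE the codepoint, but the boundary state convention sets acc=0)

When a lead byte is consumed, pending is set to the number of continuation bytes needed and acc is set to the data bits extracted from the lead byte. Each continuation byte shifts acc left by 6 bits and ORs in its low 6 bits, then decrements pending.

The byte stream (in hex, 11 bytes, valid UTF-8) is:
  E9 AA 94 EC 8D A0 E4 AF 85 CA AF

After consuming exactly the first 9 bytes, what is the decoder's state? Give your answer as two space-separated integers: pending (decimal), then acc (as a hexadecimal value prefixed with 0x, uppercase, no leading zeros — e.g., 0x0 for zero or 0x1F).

Byte[0]=E9: 3-byte lead. pending=2, acc=0x9
Byte[1]=AA: continuation. acc=(acc<<6)|0x2A=0x26A, pending=1
Byte[2]=94: continuation. acc=(acc<<6)|0x14=0x9A94, pending=0
Byte[3]=EC: 3-byte lead. pending=2, acc=0xC
Byte[4]=8D: continuation. acc=(acc<<6)|0x0D=0x30D, pending=1
Byte[5]=A0: continuation. acc=(acc<<6)|0x20=0xC360, pending=0
Byte[6]=E4: 3-byte lead. pending=2, acc=0x4
Byte[7]=AF: continuation. acc=(acc<<6)|0x2F=0x12F, pending=1
Byte[8]=85: continuation. acc=(acc<<6)|0x05=0x4BC5, pending=0

Answer: 0 0x4BC5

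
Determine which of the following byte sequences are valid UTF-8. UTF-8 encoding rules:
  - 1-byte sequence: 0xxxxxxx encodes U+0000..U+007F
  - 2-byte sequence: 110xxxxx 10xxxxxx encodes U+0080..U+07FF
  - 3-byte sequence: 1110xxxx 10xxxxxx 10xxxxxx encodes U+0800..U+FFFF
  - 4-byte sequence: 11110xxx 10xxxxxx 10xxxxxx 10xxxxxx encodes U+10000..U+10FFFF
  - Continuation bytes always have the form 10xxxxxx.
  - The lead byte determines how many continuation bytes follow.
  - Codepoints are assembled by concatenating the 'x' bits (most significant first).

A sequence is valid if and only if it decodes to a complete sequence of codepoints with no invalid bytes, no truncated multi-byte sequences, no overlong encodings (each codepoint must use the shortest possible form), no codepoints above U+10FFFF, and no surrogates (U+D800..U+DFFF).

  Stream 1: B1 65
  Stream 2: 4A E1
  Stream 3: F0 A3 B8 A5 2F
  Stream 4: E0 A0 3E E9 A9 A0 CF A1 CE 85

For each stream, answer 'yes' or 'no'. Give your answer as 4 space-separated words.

Stream 1: error at byte offset 0. INVALID
Stream 2: error at byte offset 2. INVALID
Stream 3: decodes cleanly. VALID
Stream 4: error at byte offset 2. INVALID

Answer: no no yes no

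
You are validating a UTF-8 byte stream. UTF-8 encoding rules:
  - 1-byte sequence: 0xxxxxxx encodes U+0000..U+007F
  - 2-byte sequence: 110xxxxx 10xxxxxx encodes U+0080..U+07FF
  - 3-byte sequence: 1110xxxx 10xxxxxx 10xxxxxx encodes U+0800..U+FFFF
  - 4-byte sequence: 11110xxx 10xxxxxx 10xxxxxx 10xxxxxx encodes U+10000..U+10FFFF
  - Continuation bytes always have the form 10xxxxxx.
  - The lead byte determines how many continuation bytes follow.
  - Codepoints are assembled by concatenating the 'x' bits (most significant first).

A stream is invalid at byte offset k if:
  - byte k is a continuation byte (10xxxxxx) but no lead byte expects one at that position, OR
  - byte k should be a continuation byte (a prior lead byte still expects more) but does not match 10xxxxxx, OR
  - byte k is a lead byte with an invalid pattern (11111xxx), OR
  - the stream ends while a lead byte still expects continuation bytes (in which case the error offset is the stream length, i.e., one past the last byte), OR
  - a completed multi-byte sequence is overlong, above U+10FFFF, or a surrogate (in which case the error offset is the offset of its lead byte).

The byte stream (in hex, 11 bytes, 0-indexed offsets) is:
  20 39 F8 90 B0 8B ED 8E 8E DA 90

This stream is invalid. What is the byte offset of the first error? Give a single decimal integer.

Answer: 2

Derivation:
Byte[0]=20: 1-byte ASCII. cp=U+0020
Byte[1]=39: 1-byte ASCII. cp=U+0039
Byte[2]=F8: INVALID lead byte (not 0xxx/110x/1110/11110)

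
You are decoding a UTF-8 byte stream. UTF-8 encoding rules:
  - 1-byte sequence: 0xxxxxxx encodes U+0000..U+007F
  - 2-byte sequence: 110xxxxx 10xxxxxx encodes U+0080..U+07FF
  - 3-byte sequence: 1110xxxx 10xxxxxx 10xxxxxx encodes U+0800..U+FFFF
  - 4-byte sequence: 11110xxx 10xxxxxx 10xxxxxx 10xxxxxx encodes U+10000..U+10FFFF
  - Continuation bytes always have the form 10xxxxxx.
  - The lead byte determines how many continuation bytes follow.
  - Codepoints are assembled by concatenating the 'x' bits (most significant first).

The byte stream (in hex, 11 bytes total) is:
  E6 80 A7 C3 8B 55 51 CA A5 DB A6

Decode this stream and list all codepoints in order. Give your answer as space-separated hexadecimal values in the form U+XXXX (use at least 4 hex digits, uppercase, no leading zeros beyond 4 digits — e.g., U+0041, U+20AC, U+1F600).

Byte[0]=E6: 3-byte lead, need 2 cont bytes. acc=0x6
Byte[1]=80: continuation. acc=(acc<<6)|0x00=0x180
Byte[2]=A7: continuation. acc=(acc<<6)|0x27=0x6027
Completed: cp=U+6027 (starts at byte 0)
Byte[3]=C3: 2-byte lead, need 1 cont bytes. acc=0x3
Byte[4]=8B: continuation. acc=(acc<<6)|0x0B=0xCB
Completed: cp=U+00CB (starts at byte 3)
Byte[5]=55: 1-byte ASCII. cp=U+0055
Byte[6]=51: 1-byte ASCII. cp=U+0051
Byte[7]=CA: 2-byte lead, need 1 cont bytes. acc=0xA
Byte[8]=A5: continuation. acc=(acc<<6)|0x25=0x2A5
Completed: cp=U+02A5 (starts at byte 7)
Byte[9]=DB: 2-byte lead, need 1 cont bytes. acc=0x1B
Byte[10]=A6: continuation. acc=(acc<<6)|0x26=0x6E6
Completed: cp=U+06E6 (starts at byte 9)

Answer: U+6027 U+00CB U+0055 U+0051 U+02A5 U+06E6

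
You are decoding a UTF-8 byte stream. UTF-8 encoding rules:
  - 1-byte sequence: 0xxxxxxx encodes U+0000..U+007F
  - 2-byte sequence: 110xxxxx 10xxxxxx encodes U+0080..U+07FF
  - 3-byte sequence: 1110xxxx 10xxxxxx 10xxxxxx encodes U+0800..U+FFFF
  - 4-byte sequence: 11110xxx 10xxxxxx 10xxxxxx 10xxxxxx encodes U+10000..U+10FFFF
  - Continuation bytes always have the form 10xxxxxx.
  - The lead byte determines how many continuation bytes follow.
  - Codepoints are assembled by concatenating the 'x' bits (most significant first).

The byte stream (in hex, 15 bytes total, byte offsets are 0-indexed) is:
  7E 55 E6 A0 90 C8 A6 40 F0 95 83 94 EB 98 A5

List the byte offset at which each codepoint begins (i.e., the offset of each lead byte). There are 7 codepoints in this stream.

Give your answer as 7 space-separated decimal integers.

Answer: 0 1 2 5 7 8 12

Derivation:
Byte[0]=7E: 1-byte ASCII. cp=U+007E
Byte[1]=55: 1-byte ASCII. cp=U+0055
Byte[2]=E6: 3-byte lead, need 2 cont bytes. acc=0x6
Byte[3]=A0: continuation. acc=(acc<<6)|0x20=0x1A0
Byte[4]=90: continuation. acc=(acc<<6)|0x10=0x6810
Completed: cp=U+6810 (starts at byte 2)
Byte[5]=C8: 2-byte lead, need 1 cont bytes. acc=0x8
Byte[6]=A6: continuation. acc=(acc<<6)|0x26=0x226
Completed: cp=U+0226 (starts at byte 5)
Byte[7]=40: 1-byte ASCII. cp=U+0040
Byte[8]=F0: 4-byte lead, need 3 cont bytes. acc=0x0
Byte[9]=95: continuation. acc=(acc<<6)|0x15=0x15
Byte[10]=83: continuation. acc=(acc<<6)|0x03=0x543
Byte[11]=94: continuation. acc=(acc<<6)|0x14=0x150D4
Completed: cp=U+150D4 (starts at byte 8)
Byte[12]=EB: 3-byte lead, need 2 cont bytes. acc=0xB
Byte[13]=98: continuation. acc=(acc<<6)|0x18=0x2D8
Byte[14]=A5: continuation. acc=(acc<<6)|0x25=0xB625
Completed: cp=U+B625 (starts at byte 12)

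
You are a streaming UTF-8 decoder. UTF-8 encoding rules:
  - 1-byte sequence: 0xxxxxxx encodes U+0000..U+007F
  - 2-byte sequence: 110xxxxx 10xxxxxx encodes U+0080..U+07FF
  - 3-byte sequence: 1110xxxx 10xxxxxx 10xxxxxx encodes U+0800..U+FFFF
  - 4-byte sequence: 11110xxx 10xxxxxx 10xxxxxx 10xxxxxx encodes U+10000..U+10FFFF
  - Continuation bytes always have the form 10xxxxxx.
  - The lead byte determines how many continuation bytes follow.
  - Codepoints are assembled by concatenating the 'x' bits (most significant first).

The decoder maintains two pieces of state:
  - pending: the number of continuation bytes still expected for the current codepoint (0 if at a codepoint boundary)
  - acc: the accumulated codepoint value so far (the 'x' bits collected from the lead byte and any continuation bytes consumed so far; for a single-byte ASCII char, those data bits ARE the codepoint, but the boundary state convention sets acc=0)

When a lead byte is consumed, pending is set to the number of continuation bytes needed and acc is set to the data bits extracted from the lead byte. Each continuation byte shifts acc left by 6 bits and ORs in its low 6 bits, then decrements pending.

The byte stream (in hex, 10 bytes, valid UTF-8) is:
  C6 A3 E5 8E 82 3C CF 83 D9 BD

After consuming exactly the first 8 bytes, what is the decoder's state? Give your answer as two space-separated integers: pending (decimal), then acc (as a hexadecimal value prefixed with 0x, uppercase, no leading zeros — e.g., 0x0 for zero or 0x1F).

Byte[0]=C6: 2-byte lead. pending=1, acc=0x6
Byte[1]=A3: continuation. acc=(acc<<6)|0x23=0x1A3, pending=0
Byte[2]=E5: 3-byte lead. pending=2, acc=0x5
Byte[3]=8E: continuation. acc=(acc<<6)|0x0E=0x14E, pending=1
Byte[4]=82: continuation. acc=(acc<<6)|0x02=0x5382, pending=0
Byte[5]=3C: 1-byte. pending=0, acc=0x0
Byte[6]=CF: 2-byte lead. pending=1, acc=0xF
Byte[7]=83: continuation. acc=(acc<<6)|0x03=0x3C3, pending=0

Answer: 0 0x3C3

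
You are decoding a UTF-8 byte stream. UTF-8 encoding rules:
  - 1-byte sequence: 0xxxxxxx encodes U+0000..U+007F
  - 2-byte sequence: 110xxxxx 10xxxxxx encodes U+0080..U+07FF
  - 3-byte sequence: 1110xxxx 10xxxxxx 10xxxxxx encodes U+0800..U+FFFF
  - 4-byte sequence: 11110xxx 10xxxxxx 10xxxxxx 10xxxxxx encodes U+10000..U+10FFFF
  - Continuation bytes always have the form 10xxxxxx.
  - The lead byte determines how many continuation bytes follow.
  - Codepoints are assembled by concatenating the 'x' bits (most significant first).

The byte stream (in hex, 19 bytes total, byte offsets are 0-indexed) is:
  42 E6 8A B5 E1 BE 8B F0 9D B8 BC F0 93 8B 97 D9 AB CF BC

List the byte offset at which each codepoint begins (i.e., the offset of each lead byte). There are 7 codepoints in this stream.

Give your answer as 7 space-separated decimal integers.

Answer: 0 1 4 7 11 15 17

Derivation:
Byte[0]=42: 1-byte ASCII. cp=U+0042
Byte[1]=E6: 3-byte lead, need 2 cont bytes. acc=0x6
Byte[2]=8A: continuation. acc=(acc<<6)|0x0A=0x18A
Byte[3]=B5: continuation. acc=(acc<<6)|0x35=0x62B5
Completed: cp=U+62B5 (starts at byte 1)
Byte[4]=E1: 3-byte lead, need 2 cont bytes. acc=0x1
Byte[5]=BE: continuation. acc=(acc<<6)|0x3E=0x7E
Byte[6]=8B: continuation. acc=(acc<<6)|0x0B=0x1F8B
Completed: cp=U+1F8B (starts at byte 4)
Byte[7]=F0: 4-byte lead, need 3 cont bytes. acc=0x0
Byte[8]=9D: continuation. acc=(acc<<6)|0x1D=0x1D
Byte[9]=B8: continuation. acc=(acc<<6)|0x38=0x778
Byte[10]=BC: continuation. acc=(acc<<6)|0x3C=0x1DE3C
Completed: cp=U+1DE3C (starts at byte 7)
Byte[11]=F0: 4-byte lead, need 3 cont bytes. acc=0x0
Byte[12]=93: continuation. acc=(acc<<6)|0x13=0x13
Byte[13]=8B: continuation. acc=(acc<<6)|0x0B=0x4CB
Byte[14]=97: continuation. acc=(acc<<6)|0x17=0x132D7
Completed: cp=U+132D7 (starts at byte 11)
Byte[15]=D9: 2-byte lead, need 1 cont bytes. acc=0x19
Byte[16]=AB: continuation. acc=(acc<<6)|0x2B=0x66B
Completed: cp=U+066B (starts at byte 15)
Byte[17]=CF: 2-byte lead, need 1 cont bytes. acc=0xF
Byte[18]=BC: continuation. acc=(acc<<6)|0x3C=0x3FC
Completed: cp=U+03FC (starts at byte 17)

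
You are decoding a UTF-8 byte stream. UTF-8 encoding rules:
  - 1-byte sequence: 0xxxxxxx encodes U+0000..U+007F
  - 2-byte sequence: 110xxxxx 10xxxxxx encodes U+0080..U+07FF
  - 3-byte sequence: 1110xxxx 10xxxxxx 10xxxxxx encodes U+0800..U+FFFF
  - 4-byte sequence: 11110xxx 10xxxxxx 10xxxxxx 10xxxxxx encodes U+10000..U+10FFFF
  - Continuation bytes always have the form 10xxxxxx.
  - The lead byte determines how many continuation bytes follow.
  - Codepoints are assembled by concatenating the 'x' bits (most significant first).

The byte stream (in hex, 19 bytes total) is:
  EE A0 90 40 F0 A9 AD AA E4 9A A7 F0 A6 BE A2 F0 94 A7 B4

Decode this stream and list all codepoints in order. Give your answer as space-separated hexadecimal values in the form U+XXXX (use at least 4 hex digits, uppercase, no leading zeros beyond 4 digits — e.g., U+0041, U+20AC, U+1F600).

Answer: U+E810 U+0040 U+29B6A U+46A7 U+26FA2 U+149F4

Derivation:
Byte[0]=EE: 3-byte lead, need 2 cont bytes. acc=0xE
Byte[1]=A0: continuation. acc=(acc<<6)|0x20=0x3A0
Byte[2]=90: continuation. acc=(acc<<6)|0x10=0xE810
Completed: cp=U+E810 (starts at byte 0)
Byte[3]=40: 1-byte ASCII. cp=U+0040
Byte[4]=F0: 4-byte lead, need 3 cont bytes. acc=0x0
Byte[5]=A9: continuation. acc=(acc<<6)|0x29=0x29
Byte[6]=AD: continuation. acc=(acc<<6)|0x2D=0xA6D
Byte[7]=AA: continuation. acc=(acc<<6)|0x2A=0x29B6A
Completed: cp=U+29B6A (starts at byte 4)
Byte[8]=E4: 3-byte lead, need 2 cont bytes. acc=0x4
Byte[9]=9A: continuation. acc=(acc<<6)|0x1A=0x11A
Byte[10]=A7: continuation. acc=(acc<<6)|0x27=0x46A7
Completed: cp=U+46A7 (starts at byte 8)
Byte[11]=F0: 4-byte lead, need 3 cont bytes. acc=0x0
Byte[12]=A6: continuation. acc=(acc<<6)|0x26=0x26
Byte[13]=BE: continuation. acc=(acc<<6)|0x3E=0x9BE
Byte[14]=A2: continuation. acc=(acc<<6)|0x22=0x26FA2
Completed: cp=U+26FA2 (starts at byte 11)
Byte[15]=F0: 4-byte lead, need 3 cont bytes. acc=0x0
Byte[16]=94: continuation. acc=(acc<<6)|0x14=0x14
Byte[17]=A7: continuation. acc=(acc<<6)|0x27=0x527
Byte[18]=B4: continuation. acc=(acc<<6)|0x34=0x149F4
Completed: cp=U+149F4 (starts at byte 15)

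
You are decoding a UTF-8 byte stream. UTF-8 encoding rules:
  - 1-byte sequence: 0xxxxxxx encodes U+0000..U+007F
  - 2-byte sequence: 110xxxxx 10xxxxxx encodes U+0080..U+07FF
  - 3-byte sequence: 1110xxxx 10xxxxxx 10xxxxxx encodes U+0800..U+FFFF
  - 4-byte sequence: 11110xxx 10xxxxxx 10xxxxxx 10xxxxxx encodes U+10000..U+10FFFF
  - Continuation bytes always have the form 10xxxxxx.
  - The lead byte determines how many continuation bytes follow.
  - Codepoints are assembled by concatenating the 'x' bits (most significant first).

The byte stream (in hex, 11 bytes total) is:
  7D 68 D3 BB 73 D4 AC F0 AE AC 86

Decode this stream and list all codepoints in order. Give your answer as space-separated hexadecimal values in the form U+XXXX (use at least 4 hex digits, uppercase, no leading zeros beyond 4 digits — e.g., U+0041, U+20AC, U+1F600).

Byte[0]=7D: 1-byte ASCII. cp=U+007D
Byte[1]=68: 1-byte ASCII. cp=U+0068
Byte[2]=D3: 2-byte lead, need 1 cont bytes. acc=0x13
Byte[3]=BB: continuation. acc=(acc<<6)|0x3B=0x4FB
Completed: cp=U+04FB (starts at byte 2)
Byte[4]=73: 1-byte ASCII. cp=U+0073
Byte[5]=D4: 2-byte lead, need 1 cont bytes. acc=0x14
Byte[6]=AC: continuation. acc=(acc<<6)|0x2C=0x52C
Completed: cp=U+052C (starts at byte 5)
Byte[7]=F0: 4-byte lead, need 3 cont bytes. acc=0x0
Byte[8]=AE: continuation. acc=(acc<<6)|0x2E=0x2E
Byte[9]=AC: continuation. acc=(acc<<6)|0x2C=0xBAC
Byte[10]=86: continuation. acc=(acc<<6)|0x06=0x2EB06
Completed: cp=U+2EB06 (starts at byte 7)

Answer: U+007D U+0068 U+04FB U+0073 U+052C U+2EB06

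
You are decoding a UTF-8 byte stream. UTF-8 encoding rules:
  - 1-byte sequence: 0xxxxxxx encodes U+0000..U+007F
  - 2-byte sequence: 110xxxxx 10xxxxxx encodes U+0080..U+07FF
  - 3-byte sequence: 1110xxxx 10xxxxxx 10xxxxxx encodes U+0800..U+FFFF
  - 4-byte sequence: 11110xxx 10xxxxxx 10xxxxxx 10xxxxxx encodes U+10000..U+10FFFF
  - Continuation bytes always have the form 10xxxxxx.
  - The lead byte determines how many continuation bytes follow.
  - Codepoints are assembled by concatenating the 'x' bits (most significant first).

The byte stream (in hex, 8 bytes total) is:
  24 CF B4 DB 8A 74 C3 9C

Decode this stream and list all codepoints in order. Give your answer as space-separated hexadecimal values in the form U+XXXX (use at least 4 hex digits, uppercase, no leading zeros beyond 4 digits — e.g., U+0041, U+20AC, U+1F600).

Answer: U+0024 U+03F4 U+06CA U+0074 U+00DC

Derivation:
Byte[0]=24: 1-byte ASCII. cp=U+0024
Byte[1]=CF: 2-byte lead, need 1 cont bytes. acc=0xF
Byte[2]=B4: continuation. acc=(acc<<6)|0x34=0x3F4
Completed: cp=U+03F4 (starts at byte 1)
Byte[3]=DB: 2-byte lead, need 1 cont bytes. acc=0x1B
Byte[4]=8A: continuation. acc=(acc<<6)|0x0A=0x6CA
Completed: cp=U+06CA (starts at byte 3)
Byte[5]=74: 1-byte ASCII. cp=U+0074
Byte[6]=C3: 2-byte lead, need 1 cont bytes. acc=0x3
Byte[7]=9C: continuation. acc=(acc<<6)|0x1C=0xDC
Completed: cp=U+00DC (starts at byte 6)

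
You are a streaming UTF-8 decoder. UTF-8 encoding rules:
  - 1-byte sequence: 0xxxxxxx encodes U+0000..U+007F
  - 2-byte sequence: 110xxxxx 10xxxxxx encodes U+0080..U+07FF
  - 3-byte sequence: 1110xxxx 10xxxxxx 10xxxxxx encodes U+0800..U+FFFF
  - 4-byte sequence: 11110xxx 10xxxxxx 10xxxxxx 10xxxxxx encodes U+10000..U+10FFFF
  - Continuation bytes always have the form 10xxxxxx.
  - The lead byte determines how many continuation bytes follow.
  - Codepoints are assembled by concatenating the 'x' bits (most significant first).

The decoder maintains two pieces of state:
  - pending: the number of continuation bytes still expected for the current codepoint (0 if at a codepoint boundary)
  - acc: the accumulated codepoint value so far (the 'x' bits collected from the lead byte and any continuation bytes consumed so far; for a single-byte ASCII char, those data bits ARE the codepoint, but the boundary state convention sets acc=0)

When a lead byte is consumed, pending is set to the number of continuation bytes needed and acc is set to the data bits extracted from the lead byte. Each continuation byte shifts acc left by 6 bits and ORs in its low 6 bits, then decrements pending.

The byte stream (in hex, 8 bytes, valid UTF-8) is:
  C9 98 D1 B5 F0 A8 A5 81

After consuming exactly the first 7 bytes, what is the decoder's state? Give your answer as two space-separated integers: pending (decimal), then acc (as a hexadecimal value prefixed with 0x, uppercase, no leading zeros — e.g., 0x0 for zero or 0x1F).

Byte[0]=C9: 2-byte lead. pending=1, acc=0x9
Byte[1]=98: continuation. acc=(acc<<6)|0x18=0x258, pending=0
Byte[2]=D1: 2-byte lead. pending=1, acc=0x11
Byte[3]=B5: continuation. acc=(acc<<6)|0x35=0x475, pending=0
Byte[4]=F0: 4-byte lead. pending=3, acc=0x0
Byte[5]=A8: continuation. acc=(acc<<6)|0x28=0x28, pending=2
Byte[6]=A5: continuation. acc=(acc<<6)|0x25=0xA25, pending=1

Answer: 1 0xA25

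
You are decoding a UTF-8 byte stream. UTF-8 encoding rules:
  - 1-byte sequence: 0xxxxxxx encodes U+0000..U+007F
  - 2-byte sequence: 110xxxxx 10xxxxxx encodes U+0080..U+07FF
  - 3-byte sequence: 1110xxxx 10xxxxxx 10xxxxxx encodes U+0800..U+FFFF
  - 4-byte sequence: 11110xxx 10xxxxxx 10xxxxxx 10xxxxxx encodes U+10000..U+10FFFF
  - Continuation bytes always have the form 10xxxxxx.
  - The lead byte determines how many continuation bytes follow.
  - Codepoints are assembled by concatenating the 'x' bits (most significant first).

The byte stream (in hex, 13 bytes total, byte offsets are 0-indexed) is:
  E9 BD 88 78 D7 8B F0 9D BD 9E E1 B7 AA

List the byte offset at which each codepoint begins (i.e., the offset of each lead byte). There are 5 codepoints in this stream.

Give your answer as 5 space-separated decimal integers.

Byte[0]=E9: 3-byte lead, need 2 cont bytes. acc=0x9
Byte[1]=BD: continuation. acc=(acc<<6)|0x3D=0x27D
Byte[2]=88: continuation. acc=(acc<<6)|0x08=0x9F48
Completed: cp=U+9F48 (starts at byte 0)
Byte[3]=78: 1-byte ASCII. cp=U+0078
Byte[4]=D7: 2-byte lead, need 1 cont bytes. acc=0x17
Byte[5]=8B: continuation. acc=(acc<<6)|0x0B=0x5CB
Completed: cp=U+05CB (starts at byte 4)
Byte[6]=F0: 4-byte lead, need 3 cont bytes. acc=0x0
Byte[7]=9D: continuation. acc=(acc<<6)|0x1D=0x1D
Byte[8]=BD: continuation. acc=(acc<<6)|0x3D=0x77D
Byte[9]=9E: continuation. acc=(acc<<6)|0x1E=0x1DF5E
Completed: cp=U+1DF5E (starts at byte 6)
Byte[10]=E1: 3-byte lead, need 2 cont bytes. acc=0x1
Byte[11]=B7: continuation. acc=(acc<<6)|0x37=0x77
Byte[12]=AA: continuation. acc=(acc<<6)|0x2A=0x1DEA
Completed: cp=U+1DEA (starts at byte 10)

Answer: 0 3 4 6 10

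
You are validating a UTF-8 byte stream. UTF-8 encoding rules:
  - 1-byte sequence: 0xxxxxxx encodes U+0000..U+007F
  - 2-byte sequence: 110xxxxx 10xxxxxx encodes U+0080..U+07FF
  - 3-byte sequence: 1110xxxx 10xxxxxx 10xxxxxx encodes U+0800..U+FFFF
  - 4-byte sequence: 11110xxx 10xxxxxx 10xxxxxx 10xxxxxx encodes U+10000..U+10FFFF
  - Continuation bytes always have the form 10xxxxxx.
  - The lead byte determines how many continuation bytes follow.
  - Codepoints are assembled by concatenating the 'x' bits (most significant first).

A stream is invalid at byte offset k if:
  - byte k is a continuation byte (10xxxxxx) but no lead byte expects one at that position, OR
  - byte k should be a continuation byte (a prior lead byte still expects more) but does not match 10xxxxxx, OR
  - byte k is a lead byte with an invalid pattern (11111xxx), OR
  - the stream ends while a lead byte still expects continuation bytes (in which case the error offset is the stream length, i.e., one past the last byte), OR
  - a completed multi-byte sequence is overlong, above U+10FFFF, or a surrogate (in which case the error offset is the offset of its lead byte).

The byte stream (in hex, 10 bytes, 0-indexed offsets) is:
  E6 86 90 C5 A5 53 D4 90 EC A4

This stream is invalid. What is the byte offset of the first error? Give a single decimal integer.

Byte[0]=E6: 3-byte lead, need 2 cont bytes. acc=0x6
Byte[1]=86: continuation. acc=(acc<<6)|0x06=0x186
Byte[2]=90: continuation. acc=(acc<<6)|0x10=0x6190
Completed: cp=U+6190 (starts at byte 0)
Byte[3]=C5: 2-byte lead, need 1 cont bytes. acc=0x5
Byte[4]=A5: continuation. acc=(acc<<6)|0x25=0x165
Completed: cp=U+0165 (starts at byte 3)
Byte[5]=53: 1-byte ASCII. cp=U+0053
Byte[6]=D4: 2-byte lead, need 1 cont bytes. acc=0x14
Byte[7]=90: continuation. acc=(acc<<6)|0x10=0x510
Completed: cp=U+0510 (starts at byte 6)
Byte[8]=EC: 3-byte lead, need 2 cont bytes. acc=0xC
Byte[9]=A4: continuation. acc=(acc<<6)|0x24=0x324
Byte[10]: stream ended, expected continuation. INVALID

Answer: 10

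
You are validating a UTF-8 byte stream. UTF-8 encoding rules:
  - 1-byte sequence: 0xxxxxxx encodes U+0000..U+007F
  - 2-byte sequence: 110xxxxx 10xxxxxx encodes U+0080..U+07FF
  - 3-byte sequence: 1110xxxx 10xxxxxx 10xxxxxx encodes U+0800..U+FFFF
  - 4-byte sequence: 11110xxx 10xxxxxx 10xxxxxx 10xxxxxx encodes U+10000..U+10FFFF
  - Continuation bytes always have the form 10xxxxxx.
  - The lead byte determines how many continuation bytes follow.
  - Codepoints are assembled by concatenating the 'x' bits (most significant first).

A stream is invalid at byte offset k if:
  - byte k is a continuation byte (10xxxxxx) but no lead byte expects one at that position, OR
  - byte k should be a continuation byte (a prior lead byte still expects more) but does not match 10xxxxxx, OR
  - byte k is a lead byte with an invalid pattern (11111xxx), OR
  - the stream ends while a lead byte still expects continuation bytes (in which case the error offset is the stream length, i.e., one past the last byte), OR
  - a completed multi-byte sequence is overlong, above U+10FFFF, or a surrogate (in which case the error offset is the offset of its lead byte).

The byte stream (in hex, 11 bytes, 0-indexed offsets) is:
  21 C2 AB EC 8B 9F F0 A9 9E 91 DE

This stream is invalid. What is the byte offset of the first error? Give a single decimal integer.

Byte[0]=21: 1-byte ASCII. cp=U+0021
Byte[1]=C2: 2-byte lead, need 1 cont bytes. acc=0x2
Byte[2]=AB: continuation. acc=(acc<<6)|0x2B=0xAB
Completed: cp=U+00AB (starts at byte 1)
Byte[3]=EC: 3-byte lead, need 2 cont bytes. acc=0xC
Byte[4]=8B: continuation. acc=(acc<<6)|0x0B=0x30B
Byte[5]=9F: continuation. acc=(acc<<6)|0x1F=0xC2DF
Completed: cp=U+C2DF (starts at byte 3)
Byte[6]=F0: 4-byte lead, need 3 cont bytes. acc=0x0
Byte[7]=A9: continuation. acc=(acc<<6)|0x29=0x29
Byte[8]=9E: continuation. acc=(acc<<6)|0x1E=0xA5E
Byte[9]=91: continuation. acc=(acc<<6)|0x11=0x29791
Completed: cp=U+29791 (starts at byte 6)
Byte[10]=DE: 2-byte lead, need 1 cont bytes. acc=0x1E
Byte[11]: stream ended, expected continuation. INVALID

Answer: 11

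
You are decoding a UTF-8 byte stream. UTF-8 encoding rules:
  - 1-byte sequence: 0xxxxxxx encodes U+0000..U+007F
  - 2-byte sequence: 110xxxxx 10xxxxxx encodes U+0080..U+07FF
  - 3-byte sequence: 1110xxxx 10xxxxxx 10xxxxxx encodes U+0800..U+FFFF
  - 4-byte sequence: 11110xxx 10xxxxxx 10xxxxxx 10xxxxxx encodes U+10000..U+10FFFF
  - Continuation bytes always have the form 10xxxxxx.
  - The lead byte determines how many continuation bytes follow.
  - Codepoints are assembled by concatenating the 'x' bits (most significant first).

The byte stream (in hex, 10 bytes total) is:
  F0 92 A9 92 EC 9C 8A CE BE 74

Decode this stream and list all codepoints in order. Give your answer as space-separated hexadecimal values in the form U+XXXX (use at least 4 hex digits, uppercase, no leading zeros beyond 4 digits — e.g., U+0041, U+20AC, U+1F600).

Byte[0]=F0: 4-byte lead, need 3 cont bytes. acc=0x0
Byte[1]=92: continuation. acc=(acc<<6)|0x12=0x12
Byte[2]=A9: continuation. acc=(acc<<6)|0x29=0x4A9
Byte[3]=92: continuation. acc=(acc<<6)|0x12=0x12A52
Completed: cp=U+12A52 (starts at byte 0)
Byte[4]=EC: 3-byte lead, need 2 cont bytes. acc=0xC
Byte[5]=9C: continuation. acc=(acc<<6)|0x1C=0x31C
Byte[6]=8A: continuation. acc=(acc<<6)|0x0A=0xC70A
Completed: cp=U+C70A (starts at byte 4)
Byte[7]=CE: 2-byte lead, need 1 cont bytes. acc=0xE
Byte[8]=BE: continuation. acc=(acc<<6)|0x3E=0x3BE
Completed: cp=U+03BE (starts at byte 7)
Byte[9]=74: 1-byte ASCII. cp=U+0074

Answer: U+12A52 U+C70A U+03BE U+0074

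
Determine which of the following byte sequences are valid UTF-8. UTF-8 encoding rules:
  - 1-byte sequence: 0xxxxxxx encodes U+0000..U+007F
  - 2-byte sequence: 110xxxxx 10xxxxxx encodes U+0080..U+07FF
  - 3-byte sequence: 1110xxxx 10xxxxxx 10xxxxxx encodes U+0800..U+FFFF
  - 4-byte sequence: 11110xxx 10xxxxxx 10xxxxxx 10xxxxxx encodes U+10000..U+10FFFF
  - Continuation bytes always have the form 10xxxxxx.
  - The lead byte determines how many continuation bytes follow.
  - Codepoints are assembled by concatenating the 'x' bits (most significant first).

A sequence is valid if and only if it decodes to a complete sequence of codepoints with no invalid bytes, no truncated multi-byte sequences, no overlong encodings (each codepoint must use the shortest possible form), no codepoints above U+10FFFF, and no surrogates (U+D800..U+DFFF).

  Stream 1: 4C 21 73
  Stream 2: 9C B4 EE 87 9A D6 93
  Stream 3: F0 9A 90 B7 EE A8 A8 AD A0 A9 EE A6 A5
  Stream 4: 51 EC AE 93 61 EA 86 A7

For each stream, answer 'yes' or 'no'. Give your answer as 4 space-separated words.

Stream 1: decodes cleanly. VALID
Stream 2: error at byte offset 0. INVALID
Stream 3: error at byte offset 7. INVALID
Stream 4: decodes cleanly. VALID

Answer: yes no no yes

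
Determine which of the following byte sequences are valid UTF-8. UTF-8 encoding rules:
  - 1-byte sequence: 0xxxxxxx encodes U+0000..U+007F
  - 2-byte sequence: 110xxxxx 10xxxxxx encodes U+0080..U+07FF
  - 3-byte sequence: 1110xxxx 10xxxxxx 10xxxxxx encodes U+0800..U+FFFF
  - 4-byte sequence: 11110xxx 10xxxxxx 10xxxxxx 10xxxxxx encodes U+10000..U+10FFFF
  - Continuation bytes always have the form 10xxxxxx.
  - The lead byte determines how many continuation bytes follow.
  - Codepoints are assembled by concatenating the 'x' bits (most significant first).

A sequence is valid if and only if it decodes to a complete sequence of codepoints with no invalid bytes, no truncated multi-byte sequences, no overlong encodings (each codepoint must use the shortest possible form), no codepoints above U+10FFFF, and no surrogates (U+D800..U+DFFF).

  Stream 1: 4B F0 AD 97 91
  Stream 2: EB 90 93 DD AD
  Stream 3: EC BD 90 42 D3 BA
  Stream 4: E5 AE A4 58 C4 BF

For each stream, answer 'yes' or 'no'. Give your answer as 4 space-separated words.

Answer: yes yes yes yes

Derivation:
Stream 1: decodes cleanly. VALID
Stream 2: decodes cleanly. VALID
Stream 3: decodes cleanly. VALID
Stream 4: decodes cleanly. VALID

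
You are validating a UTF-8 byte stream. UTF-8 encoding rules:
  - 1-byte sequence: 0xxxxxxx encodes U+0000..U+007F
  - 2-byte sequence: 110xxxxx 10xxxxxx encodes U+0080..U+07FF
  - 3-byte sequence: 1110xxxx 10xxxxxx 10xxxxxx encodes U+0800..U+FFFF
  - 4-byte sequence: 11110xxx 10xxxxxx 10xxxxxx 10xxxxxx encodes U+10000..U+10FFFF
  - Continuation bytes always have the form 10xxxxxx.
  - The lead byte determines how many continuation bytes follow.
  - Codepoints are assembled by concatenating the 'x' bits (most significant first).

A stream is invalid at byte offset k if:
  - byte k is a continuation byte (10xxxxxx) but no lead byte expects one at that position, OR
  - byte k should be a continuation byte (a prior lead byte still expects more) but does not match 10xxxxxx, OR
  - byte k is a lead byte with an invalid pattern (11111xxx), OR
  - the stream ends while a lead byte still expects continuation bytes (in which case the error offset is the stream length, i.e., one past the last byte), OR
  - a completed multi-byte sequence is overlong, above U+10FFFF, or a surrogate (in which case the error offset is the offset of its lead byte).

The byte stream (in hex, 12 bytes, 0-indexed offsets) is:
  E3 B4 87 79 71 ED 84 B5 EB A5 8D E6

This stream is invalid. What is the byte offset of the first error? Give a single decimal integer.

Answer: 12

Derivation:
Byte[0]=E3: 3-byte lead, need 2 cont bytes. acc=0x3
Byte[1]=B4: continuation. acc=(acc<<6)|0x34=0xF4
Byte[2]=87: continuation. acc=(acc<<6)|0x07=0x3D07
Completed: cp=U+3D07 (starts at byte 0)
Byte[3]=79: 1-byte ASCII. cp=U+0079
Byte[4]=71: 1-byte ASCII. cp=U+0071
Byte[5]=ED: 3-byte lead, need 2 cont bytes. acc=0xD
Byte[6]=84: continuation. acc=(acc<<6)|0x04=0x344
Byte[7]=B5: continuation. acc=(acc<<6)|0x35=0xD135
Completed: cp=U+D135 (starts at byte 5)
Byte[8]=EB: 3-byte lead, need 2 cont bytes. acc=0xB
Byte[9]=A5: continuation. acc=(acc<<6)|0x25=0x2E5
Byte[10]=8D: continuation. acc=(acc<<6)|0x0D=0xB94D
Completed: cp=U+B94D (starts at byte 8)
Byte[11]=E6: 3-byte lead, need 2 cont bytes. acc=0x6
Byte[12]: stream ended, expected continuation. INVALID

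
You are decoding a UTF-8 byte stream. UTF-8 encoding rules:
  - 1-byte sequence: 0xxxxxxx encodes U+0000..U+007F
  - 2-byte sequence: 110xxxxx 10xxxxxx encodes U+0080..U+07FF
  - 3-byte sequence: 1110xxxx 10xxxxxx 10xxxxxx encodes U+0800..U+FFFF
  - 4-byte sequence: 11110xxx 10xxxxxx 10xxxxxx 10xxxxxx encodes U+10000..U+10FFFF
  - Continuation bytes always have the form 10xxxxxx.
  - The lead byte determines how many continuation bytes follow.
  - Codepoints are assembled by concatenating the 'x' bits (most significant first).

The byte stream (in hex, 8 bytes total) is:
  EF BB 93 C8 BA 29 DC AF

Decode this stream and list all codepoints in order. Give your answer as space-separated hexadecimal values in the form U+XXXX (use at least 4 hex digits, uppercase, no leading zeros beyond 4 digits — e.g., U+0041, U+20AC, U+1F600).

Answer: U+FED3 U+023A U+0029 U+072F

Derivation:
Byte[0]=EF: 3-byte lead, need 2 cont bytes. acc=0xF
Byte[1]=BB: continuation. acc=(acc<<6)|0x3B=0x3FB
Byte[2]=93: continuation. acc=(acc<<6)|0x13=0xFED3
Completed: cp=U+FED3 (starts at byte 0)
Byte[3]=C8: 2-byte lead, need 1 cont bytes. acc=0x8
Byte[4]=BA: continuation. acc=(acc<<6)|0x3A=0x23A
Completed: cp=U+023A (starts at byte 3)
Byte[5]=29: 1-byte ASCII. cp=U+0029
Byte[6]=DC: 2-byte lead, need 1 cont bytes. acc=0x1C
Byte[7]=AF: continuation. acc=(acc<<6)|0x2F=0x72F
Completed: cp=U+072F (starts at byte 6)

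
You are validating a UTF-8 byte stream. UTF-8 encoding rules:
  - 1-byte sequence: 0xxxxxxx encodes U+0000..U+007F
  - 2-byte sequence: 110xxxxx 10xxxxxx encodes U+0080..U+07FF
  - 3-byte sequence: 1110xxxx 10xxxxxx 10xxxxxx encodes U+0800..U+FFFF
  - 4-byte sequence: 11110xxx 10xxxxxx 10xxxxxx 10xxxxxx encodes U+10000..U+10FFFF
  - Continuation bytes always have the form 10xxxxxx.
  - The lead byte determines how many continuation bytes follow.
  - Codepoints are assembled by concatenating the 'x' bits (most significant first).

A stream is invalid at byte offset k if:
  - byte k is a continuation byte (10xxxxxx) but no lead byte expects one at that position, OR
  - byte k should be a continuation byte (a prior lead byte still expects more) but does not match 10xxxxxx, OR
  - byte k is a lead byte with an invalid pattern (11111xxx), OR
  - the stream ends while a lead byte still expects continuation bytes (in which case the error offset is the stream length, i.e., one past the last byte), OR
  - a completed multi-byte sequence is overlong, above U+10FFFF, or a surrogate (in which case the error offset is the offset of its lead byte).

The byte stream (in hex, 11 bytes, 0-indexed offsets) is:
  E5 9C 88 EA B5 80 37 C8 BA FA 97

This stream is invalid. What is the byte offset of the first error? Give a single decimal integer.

Byte[0]=E5: 3-byte lead, need 2 cont bytes. acc=0x5
Byte[1]=9C: continuation. acc=(acc<<6)|0x1C=0x15C
Byte[2]=88: continuation. acc=(acc<<6)|0x08=0x5708
Completed: cp=U+5708 (starts at byte 0)
Byte[3]=EA: 3-byte lead, need 2 cont bytes. acc=0xA
Byte[4]=B5: continuation. acc=(acc<<6)|0x35=0x2B5
Byte[5]=80: continuation. acc=(acc<<6)|0x00=0xAD40
Completed: cp=U+AD40 (starts at byte 3)
Byte[6]=37: 1-byte ASCII. cp=U+0037
Byte[7]=C8: 2-byte lead, need 1 cont bytes. acc=0x8
Byte[8]=BA: continuation. acc=(acc<<6)|0x3A=0x23A
Completed: cp=U+023A (starts at byte 7)
Byte[9]=FA: INVALID lead byte (not 0xxx/110x/1110/11110)

Answer: 9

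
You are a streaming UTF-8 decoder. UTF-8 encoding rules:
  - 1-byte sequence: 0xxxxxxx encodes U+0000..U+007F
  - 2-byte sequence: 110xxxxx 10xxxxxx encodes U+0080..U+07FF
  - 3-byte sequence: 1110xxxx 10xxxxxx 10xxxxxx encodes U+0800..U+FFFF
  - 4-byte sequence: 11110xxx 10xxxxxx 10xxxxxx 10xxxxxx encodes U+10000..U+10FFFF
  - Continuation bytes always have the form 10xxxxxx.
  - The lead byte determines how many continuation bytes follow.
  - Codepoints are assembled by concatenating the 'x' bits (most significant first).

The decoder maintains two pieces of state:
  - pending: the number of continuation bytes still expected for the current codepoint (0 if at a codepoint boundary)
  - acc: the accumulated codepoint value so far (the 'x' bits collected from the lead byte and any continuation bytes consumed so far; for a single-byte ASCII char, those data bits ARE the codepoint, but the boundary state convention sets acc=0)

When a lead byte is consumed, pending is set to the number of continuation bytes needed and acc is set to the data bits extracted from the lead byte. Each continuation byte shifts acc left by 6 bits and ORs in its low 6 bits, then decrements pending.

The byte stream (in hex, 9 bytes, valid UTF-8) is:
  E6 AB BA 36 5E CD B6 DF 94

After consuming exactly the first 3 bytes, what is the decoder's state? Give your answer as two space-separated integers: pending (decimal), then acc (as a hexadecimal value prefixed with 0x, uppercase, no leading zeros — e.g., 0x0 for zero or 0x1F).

Byte[0]=E6: 3-byte lead. pending=2, acc=0x6
Byte[1]=AB: continuation. acc=(acc<<6)|0x2B=0x1AB, pending=1
Byte[2]=BA: continuation. acc=(acc<<6)|0x3A=0x6AFA, pending=0

Answer: 0 0x6AFA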